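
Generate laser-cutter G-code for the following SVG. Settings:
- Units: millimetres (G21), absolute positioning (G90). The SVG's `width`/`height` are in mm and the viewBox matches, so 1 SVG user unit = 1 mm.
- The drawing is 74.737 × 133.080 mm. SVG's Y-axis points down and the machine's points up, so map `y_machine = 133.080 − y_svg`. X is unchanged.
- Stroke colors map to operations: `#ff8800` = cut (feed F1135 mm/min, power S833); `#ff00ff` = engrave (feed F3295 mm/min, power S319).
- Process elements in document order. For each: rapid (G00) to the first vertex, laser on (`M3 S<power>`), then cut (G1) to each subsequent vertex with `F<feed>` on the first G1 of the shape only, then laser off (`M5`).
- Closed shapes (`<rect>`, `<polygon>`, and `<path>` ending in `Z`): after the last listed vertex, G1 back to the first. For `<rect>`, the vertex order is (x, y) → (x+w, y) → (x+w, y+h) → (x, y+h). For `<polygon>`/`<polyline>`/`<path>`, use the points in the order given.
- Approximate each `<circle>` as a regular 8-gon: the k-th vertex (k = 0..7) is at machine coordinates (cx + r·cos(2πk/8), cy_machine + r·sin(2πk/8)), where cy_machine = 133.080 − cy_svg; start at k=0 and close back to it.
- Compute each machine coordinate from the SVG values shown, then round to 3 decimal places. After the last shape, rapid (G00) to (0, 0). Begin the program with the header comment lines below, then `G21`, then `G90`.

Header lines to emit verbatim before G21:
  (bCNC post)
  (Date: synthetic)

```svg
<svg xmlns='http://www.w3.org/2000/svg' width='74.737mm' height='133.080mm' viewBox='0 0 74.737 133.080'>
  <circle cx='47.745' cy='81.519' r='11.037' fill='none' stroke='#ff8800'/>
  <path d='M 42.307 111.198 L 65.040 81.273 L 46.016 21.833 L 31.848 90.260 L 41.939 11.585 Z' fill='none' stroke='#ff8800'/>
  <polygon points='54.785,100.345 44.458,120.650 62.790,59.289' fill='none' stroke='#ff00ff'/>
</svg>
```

viewBox `0 0 74.737 133.080` with mm width/height → 1 unit = 1 mm. Flip: y_m = 133.080 − y_svg.

**Shape 1** — `<circle>` circle, stroke `#ff8800` → cut (S833, F1135). Machine vertices: (58.782,51.561) → (55.549,59.365) → (47.745,62.598) → (39.941,59.365) → (36.708,51.561) → (39.941,43.757) → (47.745,40.524) → (55.549,43.757) → (58.782,51.561). Closed: final G1 returns to the first vertex.

**Shape 2** — `<path>` closed polygon, stroke `#ff8800` → cut (S833, F1135). Machine vertices: (42.307,21.882) → (65.040,51.807) → (46.016,111.247) → (31.848,42.820) → (41.939,121.495) → (42.307,21.882). Closed: final G1 returns to the first vertex.

**Shape 3** — `<polygon>` closed polygon, stroke `#ff00ff` → engrave (S319, F3295). Machine vertices: (54.785,32.735) → (44.458,12.430) → (62.790,73.791) → (54.785,32.735). Closed: final G1 returns to the first vertex.

(bCNC post)
(Date: synthetic)
G21
G90
G00 X58.782 Y51.561
M3 S833
G1 X55.549 Y59.365 F1135
G1 X47.745 Y62.598
G1 X39.941 Y59.365
G1 X36.708 Y51.561
G1 X39.941 Y43.757
G1 X47.745 Y40.524
G1 X55.549 Y43.757
G1 X58.782 Y51.561
M5
G00 X42.307 Y21.882
M3 S833
G1 X65.040 Y51.807 F1135
G1 X46.016 Y111.247
G1 X31.848 Y42.820
G1 X41.939 Y121.495
G1 X42.307 Y21.882
M5
G00 X54.785 Y32.735
M3 S319
G1 X44.458 Y12.430 F3295
G1 X62.790 Y73.791
G1 X54.785 Y32.735
M5
G00 X0.000 Y0.000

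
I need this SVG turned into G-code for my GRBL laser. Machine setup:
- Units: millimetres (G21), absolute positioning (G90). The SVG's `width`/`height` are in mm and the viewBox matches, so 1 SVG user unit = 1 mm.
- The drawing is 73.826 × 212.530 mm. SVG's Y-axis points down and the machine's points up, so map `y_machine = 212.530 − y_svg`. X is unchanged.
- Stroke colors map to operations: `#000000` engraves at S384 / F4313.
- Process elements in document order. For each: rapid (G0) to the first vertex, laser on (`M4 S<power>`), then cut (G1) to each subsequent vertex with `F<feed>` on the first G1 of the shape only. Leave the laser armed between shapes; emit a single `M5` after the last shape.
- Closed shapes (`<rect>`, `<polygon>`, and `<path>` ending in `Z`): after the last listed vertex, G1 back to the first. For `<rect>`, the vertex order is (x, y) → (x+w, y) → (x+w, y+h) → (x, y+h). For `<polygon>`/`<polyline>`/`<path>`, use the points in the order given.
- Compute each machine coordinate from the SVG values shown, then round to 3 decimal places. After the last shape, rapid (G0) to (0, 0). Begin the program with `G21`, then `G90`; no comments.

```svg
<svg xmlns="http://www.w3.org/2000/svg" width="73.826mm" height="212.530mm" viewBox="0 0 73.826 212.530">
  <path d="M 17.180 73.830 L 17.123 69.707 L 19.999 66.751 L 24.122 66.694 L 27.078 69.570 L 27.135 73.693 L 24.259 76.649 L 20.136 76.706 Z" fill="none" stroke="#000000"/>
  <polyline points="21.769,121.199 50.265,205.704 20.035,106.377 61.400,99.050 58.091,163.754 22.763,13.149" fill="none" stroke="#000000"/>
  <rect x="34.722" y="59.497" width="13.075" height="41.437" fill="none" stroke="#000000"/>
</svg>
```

1 u = 1 mm; y_m = 212.530 − y.

[1] `<path>` regular polygon, #000000→engrave S384 F4313: (17.180,138.700) → (17.123,142.823) → (19.999,145.779) → (24.122,145.836) → (27.078,142.960) → (27.135,138.837) → (24.259,135.881) → (20.136,135.824) → (17.180,138.700) (closed)

[2] `<polyline>` open polyline, #000000→engrave S384 F4313: (21.769,91.331) → (50.265,6.826) → (20.035,106.153) → (61.400,113.480) → (58.091,48.776) → (22.763,199.381)

[3] `<rect>` rectangle, #000000→engrave S384 F4313: (34.722,153.033) → (47.797,153.033) → (47.797,111.596) → (34.722,111.596) → (34.722,153.033) (closed)

G21
G90
G0 X17.180 Y138.700
M4 S384
G1 X17.123 Y142.823 F4313
G1 X19.999 Y145.779
G1 X24.122 Y145.836
G1 X27.078 Y142.960
G1 X27.135 Y138.837
G1 X24.259 Y135.881
G1 X20.136 Y135.824
G1 X17.180 Y138.700
G0 X21.769 Y91.331
M4 S384
G1 X50.265 Y6.826 F4313
G1 X20.035 Y106.153
G1 X61.400 Y113.480
G1 X58.091 Y48.776
G1 X22.763 Y199.381
G0 X34.722 Y153.033
M4 S384
G1 X47.797 Y153.033 F4313
G1 X47.797 Y111.596
G1 X34.722 Y111.596
G1 X34.722 Y153.033
M5
G0 X0.000 Y0.000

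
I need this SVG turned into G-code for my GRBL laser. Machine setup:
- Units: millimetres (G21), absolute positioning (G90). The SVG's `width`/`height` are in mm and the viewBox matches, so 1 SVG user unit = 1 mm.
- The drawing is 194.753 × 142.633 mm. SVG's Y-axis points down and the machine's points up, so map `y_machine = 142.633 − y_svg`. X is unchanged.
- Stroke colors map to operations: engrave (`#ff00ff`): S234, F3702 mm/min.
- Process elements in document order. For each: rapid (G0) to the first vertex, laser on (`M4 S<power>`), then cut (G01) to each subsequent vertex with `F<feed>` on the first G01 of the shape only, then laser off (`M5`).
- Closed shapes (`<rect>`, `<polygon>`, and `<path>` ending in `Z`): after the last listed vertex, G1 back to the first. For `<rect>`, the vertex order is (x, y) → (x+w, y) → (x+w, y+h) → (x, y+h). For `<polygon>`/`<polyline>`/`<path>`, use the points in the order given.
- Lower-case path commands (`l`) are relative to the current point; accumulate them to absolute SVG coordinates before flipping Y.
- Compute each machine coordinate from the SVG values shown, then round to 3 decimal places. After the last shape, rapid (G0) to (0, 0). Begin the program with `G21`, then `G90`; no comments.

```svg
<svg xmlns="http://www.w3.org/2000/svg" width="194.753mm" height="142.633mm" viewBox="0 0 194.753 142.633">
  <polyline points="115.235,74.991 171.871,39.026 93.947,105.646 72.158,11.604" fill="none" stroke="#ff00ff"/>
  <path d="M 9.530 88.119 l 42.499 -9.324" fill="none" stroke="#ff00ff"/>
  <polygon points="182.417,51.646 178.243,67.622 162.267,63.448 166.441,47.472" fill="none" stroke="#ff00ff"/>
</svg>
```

1 u = 1 mm; y_m = 142.633 − y.

[1] `<polyline>` open polyline, #ff00ff→engrave S234 F3702: (115.235,67.642) → (171.871,103.607) → (93.947,36.987) → (72.158,131.029)

[2] `<path>` line segment, #ff00ff→engrave S234 F3702: (9.530,54.514) → (52.029,63.838)

[3] `<polygon>` regular polygon, #ff00ff→engrave S234 F3702: (182.417,90.987) → (178.243,75.011) → (162.267,79.185) → (166.441,95.161) → (182.417,90.987) (closed)

G21
G90
G0 X115.235 Y67.642
M4 S234
G01 X171.871 Y103.607 F3702
G01 X93.947 Y36.987
G01 X72.158 Y131.029
M5
G0 X9.530 Y54.514
M4 S234
G01 X52.029 Y63.838 F3702
M5
G0 X182.417 Y90.987
M4 S234
G01 X178.243 Y75.011 F3702
G01 X162.267 Y79.185
G01 X166.441 Y95.161
G01 X182.417 Y90.987
M5
G0 X0.000 Y0.000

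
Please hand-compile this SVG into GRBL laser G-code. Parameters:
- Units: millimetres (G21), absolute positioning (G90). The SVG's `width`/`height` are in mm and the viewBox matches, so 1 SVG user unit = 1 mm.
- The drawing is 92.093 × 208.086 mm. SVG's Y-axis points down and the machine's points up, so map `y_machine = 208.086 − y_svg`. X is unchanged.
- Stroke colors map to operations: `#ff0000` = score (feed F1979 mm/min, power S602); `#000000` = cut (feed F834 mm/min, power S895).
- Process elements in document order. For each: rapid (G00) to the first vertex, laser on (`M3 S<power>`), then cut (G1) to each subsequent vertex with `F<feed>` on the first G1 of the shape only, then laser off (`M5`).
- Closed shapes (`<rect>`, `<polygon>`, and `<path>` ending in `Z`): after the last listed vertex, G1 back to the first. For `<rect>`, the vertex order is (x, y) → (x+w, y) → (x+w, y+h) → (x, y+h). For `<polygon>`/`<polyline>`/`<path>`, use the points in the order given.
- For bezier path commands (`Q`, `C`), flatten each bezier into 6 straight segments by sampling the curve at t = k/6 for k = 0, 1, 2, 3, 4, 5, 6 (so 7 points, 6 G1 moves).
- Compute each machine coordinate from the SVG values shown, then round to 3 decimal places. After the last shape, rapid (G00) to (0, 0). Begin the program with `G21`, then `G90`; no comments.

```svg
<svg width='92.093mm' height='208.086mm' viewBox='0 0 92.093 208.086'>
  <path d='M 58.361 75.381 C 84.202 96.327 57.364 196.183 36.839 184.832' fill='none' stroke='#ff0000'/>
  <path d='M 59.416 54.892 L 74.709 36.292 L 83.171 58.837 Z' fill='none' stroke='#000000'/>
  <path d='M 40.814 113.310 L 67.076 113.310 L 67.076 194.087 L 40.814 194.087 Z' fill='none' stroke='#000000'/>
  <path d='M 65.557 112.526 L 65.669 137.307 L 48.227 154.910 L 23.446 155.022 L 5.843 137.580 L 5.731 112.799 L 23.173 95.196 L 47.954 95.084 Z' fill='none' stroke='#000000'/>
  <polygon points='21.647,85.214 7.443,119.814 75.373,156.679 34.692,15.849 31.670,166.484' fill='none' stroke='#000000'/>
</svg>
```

1 u = 1 mm; y_m = 208.086 − y.

[1] `<path>` cubic bezier, #ff0000→score S602 F1979: (58.361,132.705) → (67.165,116.536) → (68.827,92.497) → (64.987,65.868) → (57.283,41.931) → (47.354,25.966) → (36.839,23.254)

[2] `<path>` regular polygon, #000000→cut S895 F834: (59.416,153.194) → (74.709,171.794) → (83.171,149.249) → (59.416,153.194) (closed)

[3] `<path>` rectangle, #000000→cut S895 F834: (40.814,94.776) → (67.076,94.776) → (67.076,13.999) → (40.814,13.999) → (40.814,94.776) (closed)

[4] `<path>` regular polygon, #000000→cut S895 F834: (65.557,95.560) → (65.669,70.779) → (48.227,53.176) → (23.446,53.064) → (5.843,70.506) → (5.731,95.287) → (23.173,112.890) → (47.954,113.002) → (65.557,95.560) (closed)

[5] `<polygon>` closed polygon, #000000→cut S895 F834: (21.647,122.872) → (7.443,88.272) → (75.373,51.407) → (34.692,192.237) → (31.670,41.602) → (21.647,122.872) (closed)

G21
G90
G00 X58.361 Y132.705
M3 S602
G1 X67.165 Y116.536 F1979
G1 X68.827 Y92.497
G1 X64.987 Y65.868
G1 X57.283 Y41.931
G1 X47.354 Y25.966
G1 X36.839 Y23.254
M5
G00 X59.416 Y153.194
M3 S895
G1 X74.709 Y171.794 F834
G1 X83.171 Y149.249
G1 X59.416 Y153.194
M5
G00 X40.814 Y94.776
M3 S895
G1 X67.076 Y94.776 F834
G1 X67.076 Y13.999
G1 X40.814 Y13.999
G1 X40.814 Y94.776
M5
G00 X65.557 Y95.560
M3 S895
G1 X65.669 Y70.779 F834
G1 X48.227 Y53.176
G1 X23.446 Y53.064
G1 X5.843 Y70.506
G1 X5.731 Y95.287
G1 X23.173 Y112.890
G1 X47.954 Y113.002
G1 X65.557 Y95.560
M5
G00 X21.647 Y122.872
M3 S895
G1 X7.443 Y88.272 F834
G1 X75.373 Y51.407
G1 X34.692 Y192.237
G1 X31.670 Y41.602
G1 X21.647 Y122.872
M5
G00 X0.000 Y0.000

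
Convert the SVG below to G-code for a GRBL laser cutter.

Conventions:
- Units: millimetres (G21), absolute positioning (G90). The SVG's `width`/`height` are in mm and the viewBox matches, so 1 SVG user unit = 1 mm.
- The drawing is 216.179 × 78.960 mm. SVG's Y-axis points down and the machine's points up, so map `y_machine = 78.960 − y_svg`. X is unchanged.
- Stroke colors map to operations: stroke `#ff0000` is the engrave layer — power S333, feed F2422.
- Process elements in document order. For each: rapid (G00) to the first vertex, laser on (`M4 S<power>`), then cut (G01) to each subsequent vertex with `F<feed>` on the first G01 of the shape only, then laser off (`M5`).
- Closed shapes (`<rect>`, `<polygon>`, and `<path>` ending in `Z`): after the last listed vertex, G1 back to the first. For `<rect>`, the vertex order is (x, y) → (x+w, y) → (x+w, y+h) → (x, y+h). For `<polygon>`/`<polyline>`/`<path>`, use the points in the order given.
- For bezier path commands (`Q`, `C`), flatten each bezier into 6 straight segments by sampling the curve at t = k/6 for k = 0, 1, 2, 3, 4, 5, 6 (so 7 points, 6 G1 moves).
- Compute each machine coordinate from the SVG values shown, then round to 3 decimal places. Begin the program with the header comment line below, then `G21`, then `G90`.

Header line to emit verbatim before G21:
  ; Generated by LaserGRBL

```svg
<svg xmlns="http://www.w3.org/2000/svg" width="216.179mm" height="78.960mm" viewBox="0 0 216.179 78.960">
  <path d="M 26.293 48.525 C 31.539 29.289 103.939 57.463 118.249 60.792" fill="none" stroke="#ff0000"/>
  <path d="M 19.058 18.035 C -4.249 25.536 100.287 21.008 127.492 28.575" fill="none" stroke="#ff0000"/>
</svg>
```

; Generated by LaserGRBL
G21
G90
G00 X26.293 Y30.435
M4 S333
G01 X33.932 Y36.437 F2422
G01 X49.285 Y36.544
G01 X68.872 Y32.763
G01 X89.214 Y27.103
G01 X106.833 Y21.568
G01 X118.249 Y18.168
M5
G00 X19.058 Y60.925
M4 S333
G01 X17.108 Y58.065 F2422
G01 X30.766 Y56.540
G01 X54.333 Y55.680
G01 X82.109 Y54.814
G01 X108.395 Y53.272
G01 X127.492 Y50.385
M5

1 u = 1 mm; y_m = 78.960 − y.

[1] `<path>` cubic bezier, #ff0000→engrave S333 F2422: (26.293,30.435) → (33.932,36.437) → (49.285,36.544) → (68.872,32.763) → (89.214,27.103) → (106.833,21.568) → (118.249,18.168)

[2] `<path>` cubic bezier, #ff0000→engrave S333 F2422: (19.058,60.925) → (17.108,58.065) → (30.766,56.540) → (54.333,55.680) → (82.109,54.814) → (108.395,53.272) → (127.492,50.385)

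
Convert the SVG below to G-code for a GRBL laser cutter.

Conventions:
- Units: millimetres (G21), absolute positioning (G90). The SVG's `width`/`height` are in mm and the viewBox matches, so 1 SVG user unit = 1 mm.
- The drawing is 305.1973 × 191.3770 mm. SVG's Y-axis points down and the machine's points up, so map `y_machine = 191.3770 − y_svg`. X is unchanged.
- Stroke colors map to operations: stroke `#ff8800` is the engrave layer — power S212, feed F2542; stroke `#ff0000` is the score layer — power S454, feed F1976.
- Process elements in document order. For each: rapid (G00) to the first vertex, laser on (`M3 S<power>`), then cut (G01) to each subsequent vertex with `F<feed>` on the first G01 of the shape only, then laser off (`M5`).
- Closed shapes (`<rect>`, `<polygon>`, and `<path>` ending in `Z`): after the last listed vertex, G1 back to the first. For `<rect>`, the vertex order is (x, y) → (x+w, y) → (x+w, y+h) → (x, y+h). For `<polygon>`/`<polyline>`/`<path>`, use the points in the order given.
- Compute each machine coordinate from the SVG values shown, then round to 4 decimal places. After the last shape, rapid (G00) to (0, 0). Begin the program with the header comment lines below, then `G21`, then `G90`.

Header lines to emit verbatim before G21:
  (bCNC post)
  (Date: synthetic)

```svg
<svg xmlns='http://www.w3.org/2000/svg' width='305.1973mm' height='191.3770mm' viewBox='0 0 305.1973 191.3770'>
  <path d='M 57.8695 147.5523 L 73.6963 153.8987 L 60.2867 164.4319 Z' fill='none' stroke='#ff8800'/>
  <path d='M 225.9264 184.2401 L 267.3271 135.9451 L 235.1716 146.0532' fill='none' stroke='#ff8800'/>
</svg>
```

Since the viewBox matches the mm dimensions, user units are millimetres directly. The only transform is the Y-flip y_m = 191.3770 − y_svg.

Shape 1 is a regular polygon drawn with `<path>`. Its stroke #ff8800 means engrave at S212, F2542. After flipping Y the toolpath is (57.8695,43.8247) → (73.6963,37.4783) → (60.2867,26.9451) → (57.8695,43.8247), returning to the start.

Shape 2 is a open polyline drawn with `<path>`. Its stroke #ff8800 means engrave at S212, F2542. After flipping Y the toolpath is (225.9264,7.1369) → (267.3271,55.4319) → (235.1716,45.3238).

(bCNC post)
(Date: synthetic)
G21
G90
G00 X57.8695 Y43.8247
M3 S212
G01 X73.6963 Y37.4783 F2542
G01 X60.2867 Y26.9451
G01 X57.8695 Y43.8247
M5
G00 X225.9264 Y7.1369
M3 S212
G01 X267.3271 Y55.4319 F2542
G01 X235.1716 Y45.3238
M5
G00 X0.0000 Y0.0000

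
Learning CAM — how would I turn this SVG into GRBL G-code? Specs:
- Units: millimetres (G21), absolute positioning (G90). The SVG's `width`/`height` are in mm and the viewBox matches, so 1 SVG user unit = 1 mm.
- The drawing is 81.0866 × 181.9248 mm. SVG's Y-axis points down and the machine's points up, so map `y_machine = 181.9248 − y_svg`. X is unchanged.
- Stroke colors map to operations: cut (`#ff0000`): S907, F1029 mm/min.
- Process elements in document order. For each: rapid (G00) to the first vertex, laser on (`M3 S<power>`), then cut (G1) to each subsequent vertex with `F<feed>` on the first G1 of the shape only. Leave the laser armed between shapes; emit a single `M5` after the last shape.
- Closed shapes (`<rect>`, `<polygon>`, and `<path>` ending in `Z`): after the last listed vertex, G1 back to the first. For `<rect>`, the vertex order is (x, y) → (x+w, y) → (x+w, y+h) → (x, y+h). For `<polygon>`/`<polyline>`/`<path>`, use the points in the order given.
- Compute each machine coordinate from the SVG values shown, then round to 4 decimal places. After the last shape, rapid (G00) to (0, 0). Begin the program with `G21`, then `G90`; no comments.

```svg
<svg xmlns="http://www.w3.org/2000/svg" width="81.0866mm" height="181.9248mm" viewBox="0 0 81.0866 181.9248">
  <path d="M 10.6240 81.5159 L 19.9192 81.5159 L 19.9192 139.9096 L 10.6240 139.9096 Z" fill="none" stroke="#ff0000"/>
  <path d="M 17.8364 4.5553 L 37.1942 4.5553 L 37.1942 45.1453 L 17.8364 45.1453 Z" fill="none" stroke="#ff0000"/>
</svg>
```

viewBox `0 0 81.0866 181.9248` with mm width/height → 1 unit = 1 mm. Flip: y_m = 181.9248 − y_svg.

**Shape 1** — `<path>` rectangle, stroke `#ff0000` → cut (S907, F1029). Machine vertices: (10.6240,100.4089) → (19.9192,100.4089) → (19.9192,42.0152) → (10.6240,42.0152) → (10.6240,100.4089). Closed: final G1 returns to the first vertex.

**Shape 2** — `<path>` rectangle, stroke `#ff0000` → cut (S907, F1029). Machine vertices: (17.8364,177.3695) → (37.1942,177.3695) → (37.1942,136.7795) → (17.8364,136.7795) → (17.8364,177.3695). Closed: final G1 returns to the first vertex.

G21
G90
G00 X10.6240 Y100.4089
M3 S907
G1 X19.9192 Y100.4089 F1029
G1 X19.9192 Y42.0152
G1 X10.6240 Y42.0152
G1 X10.6240 Y100.4089
G00 X17.8364 Y177.3695
M3 S907
G1 X37.1942 Y177.3695 F1029
G1 X37.1942 Y136.7795
G1 X17.8364 Y136.7795
G1 X17.8364 Y177.3695
M5
G00 X0.0000 Y0.0000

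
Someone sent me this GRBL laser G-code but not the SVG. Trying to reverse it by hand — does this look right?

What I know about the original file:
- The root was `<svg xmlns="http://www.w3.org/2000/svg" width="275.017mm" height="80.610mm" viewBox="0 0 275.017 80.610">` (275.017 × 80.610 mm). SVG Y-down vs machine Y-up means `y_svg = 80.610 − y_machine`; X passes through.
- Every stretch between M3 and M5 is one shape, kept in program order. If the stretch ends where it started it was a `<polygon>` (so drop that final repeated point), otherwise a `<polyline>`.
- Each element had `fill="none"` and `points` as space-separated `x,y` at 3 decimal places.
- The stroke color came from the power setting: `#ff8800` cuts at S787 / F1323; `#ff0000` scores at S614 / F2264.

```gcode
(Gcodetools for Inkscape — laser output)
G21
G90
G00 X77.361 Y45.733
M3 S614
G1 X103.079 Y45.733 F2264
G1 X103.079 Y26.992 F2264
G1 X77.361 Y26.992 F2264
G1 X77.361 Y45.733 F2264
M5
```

Machine Y-up, SVG Y-down with viewBox height 80.610, so y_svg = 80.610 − y_machine; X carries over. Every run uses S614, so all elements get stroke `#ff0000` (score).

Run 1: The run returns to its start, so emit a `<polygon>` with points (Y-flipped): 77.361,34.877 103.079,34.877 103.079,53.618 77.361,53.618.

<svg xmlns="http://www.w3.org/2000/svg" width="275.017mm" height="80.610mm" viewBox="0 0 275.017 80.610">
  <polygon points="77.361,34.877 103.079,34.877 103.079,53.618 77.361,53.618" fill="none" stroke="#ff0000"/>
</svg>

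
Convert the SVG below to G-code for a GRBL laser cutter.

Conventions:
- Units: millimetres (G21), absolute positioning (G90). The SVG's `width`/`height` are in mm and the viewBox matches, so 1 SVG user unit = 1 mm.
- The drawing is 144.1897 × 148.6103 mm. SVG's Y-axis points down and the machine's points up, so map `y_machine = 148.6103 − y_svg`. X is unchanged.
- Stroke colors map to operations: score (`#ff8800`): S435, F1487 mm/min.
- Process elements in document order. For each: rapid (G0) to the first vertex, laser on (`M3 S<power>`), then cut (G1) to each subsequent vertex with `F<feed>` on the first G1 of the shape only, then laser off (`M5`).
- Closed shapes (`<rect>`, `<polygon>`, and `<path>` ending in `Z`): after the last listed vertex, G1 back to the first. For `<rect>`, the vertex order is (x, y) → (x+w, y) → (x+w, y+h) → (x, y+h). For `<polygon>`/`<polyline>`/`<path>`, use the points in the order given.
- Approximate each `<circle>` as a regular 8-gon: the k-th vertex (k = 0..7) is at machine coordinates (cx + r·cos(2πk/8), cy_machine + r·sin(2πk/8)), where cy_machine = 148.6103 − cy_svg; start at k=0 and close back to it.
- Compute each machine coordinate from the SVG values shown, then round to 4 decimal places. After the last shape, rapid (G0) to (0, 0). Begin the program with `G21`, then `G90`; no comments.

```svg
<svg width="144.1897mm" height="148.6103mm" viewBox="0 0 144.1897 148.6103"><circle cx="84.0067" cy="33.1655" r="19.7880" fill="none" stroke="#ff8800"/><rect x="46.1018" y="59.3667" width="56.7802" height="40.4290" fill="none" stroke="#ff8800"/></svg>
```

G21
G90
G0 X103.7947 Y115.4448
M3 S435
G1 X97.9989 Y129.4370 F1487
G1 X84.0067 Y135.2328
G1 X70.0145 Y129.4370
G1 X64.2187 Y115.4448
G1 X70.0145 Y101.4526
G1 X84.0067 Y95.6568
G1 X97.9989 Y101.4526
G1 X103.7947 Y115.4448
M5
G0 X46.1018 Y89.2436
M3 S435
G1 X102.8820 Y89.2436 F1487
G1 X102.8820 Y48.8146
G1 X46.1018 Y48.8146
G1 X46.1018 Y89.2436
M5
G0 X0.0000 Y0.0000

1 u = 1 mm; y_m = 148.6103 − y.

[1] `<circle>` circle, #ff8800→score S435 F1487: (103.7947,115.4448) → (97.9989,129.4370) → (84.0067,135.2328) → (70.0145,129.4370) → (64.2187,115.4448) → (70.0145,101.4526) → (84.0067,95.6568) → (97.9989,101.4526) → (103.7947,115.4448) (closed)

[2] `<rect>` rectangle, #ff8800→score S435 F1487: (46.1018,89.2436) → (102.8820,89.2436) → (102.8820,48.8146) → (46.1018,48.8146) → (46.1018,89.2436) (closed)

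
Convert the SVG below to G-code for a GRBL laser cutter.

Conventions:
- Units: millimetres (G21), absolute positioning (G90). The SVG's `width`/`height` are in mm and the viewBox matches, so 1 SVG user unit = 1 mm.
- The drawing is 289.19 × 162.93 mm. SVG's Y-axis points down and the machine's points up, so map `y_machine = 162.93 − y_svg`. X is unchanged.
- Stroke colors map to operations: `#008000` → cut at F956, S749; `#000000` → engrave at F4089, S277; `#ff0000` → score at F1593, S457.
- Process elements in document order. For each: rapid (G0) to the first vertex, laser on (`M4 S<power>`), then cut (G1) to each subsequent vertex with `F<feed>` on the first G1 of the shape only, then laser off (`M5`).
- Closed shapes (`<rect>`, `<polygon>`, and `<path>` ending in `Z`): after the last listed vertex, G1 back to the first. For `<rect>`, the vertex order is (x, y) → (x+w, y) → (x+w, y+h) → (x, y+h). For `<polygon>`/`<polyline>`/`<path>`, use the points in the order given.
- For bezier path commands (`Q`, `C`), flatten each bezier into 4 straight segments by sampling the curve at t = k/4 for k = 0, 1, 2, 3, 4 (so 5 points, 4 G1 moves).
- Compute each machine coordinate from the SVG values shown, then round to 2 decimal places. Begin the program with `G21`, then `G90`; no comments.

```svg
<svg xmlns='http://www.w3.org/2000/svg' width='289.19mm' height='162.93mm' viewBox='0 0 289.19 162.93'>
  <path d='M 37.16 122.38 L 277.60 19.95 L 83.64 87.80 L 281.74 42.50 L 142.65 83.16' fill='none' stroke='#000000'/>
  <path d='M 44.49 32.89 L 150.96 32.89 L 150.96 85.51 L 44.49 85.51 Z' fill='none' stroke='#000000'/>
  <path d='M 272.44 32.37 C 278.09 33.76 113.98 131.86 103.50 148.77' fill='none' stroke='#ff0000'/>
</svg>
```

G21
G90
G0 X37.16 Y40.55
M4 S277
G1 X277.60 Y142.98 F4089
G1 X83.64 Y75.13
G1 X281.74 Y120.43
G1 X142.65 Y79.77
M5
G0 X44.49 Y130.04
M4 S277
G1 X150.96 Y130.04 F4089
G1 X150.96 Y77.42
G1 X44.49 Y77.42
G1 X44.49 Y130.04
M5
G0 X272.44 Y130.56
M4 S457
G1 X249.90 Y114.16 F1593
G1 X194.02 Y78.18
G1 X135.11 Y39.29
G1 X103.50 Y14.16
M5

viewBox `0 0 289.19 162.93` with mm width/height → 1 unit = 1 mm. Flip: y_m = 162.93 − y_svg.

**Shape 1** — `<path>` open polyline, stroke `#000000` → engrave (S277, F4089). Machine vertices: (37.16,40.55) → (277.60,142.98) → (83.64,75.13) → (281.74,120.43) → (142.65,79.77). Open path.

**Shape 2** — `<path>` rectangle, stroke `#000000` → engrave (S277, F4089). Machine vertices: (44.49,130.04) → (150.96,130.04) → (150.96,77.42) → (44.49,77.42) → (44.49,130.04). Closed: final G1 returns to the first vertex.

**Shape 3** — `<path>` cubic bezier, stroke `#ff0000` → score (S457, F1593). Control points (SVG): P0=(272.44,32.37), P1=(278.09,33.76), P2=(113.98,131.86), P3=(103.50,148.77); sampled at t=k/4. Machine vertices: (272.44,130.56) → (249.90,114.16) → (194.02,78.18) → (135.11,39.29) → (103.50,14.16). Open path.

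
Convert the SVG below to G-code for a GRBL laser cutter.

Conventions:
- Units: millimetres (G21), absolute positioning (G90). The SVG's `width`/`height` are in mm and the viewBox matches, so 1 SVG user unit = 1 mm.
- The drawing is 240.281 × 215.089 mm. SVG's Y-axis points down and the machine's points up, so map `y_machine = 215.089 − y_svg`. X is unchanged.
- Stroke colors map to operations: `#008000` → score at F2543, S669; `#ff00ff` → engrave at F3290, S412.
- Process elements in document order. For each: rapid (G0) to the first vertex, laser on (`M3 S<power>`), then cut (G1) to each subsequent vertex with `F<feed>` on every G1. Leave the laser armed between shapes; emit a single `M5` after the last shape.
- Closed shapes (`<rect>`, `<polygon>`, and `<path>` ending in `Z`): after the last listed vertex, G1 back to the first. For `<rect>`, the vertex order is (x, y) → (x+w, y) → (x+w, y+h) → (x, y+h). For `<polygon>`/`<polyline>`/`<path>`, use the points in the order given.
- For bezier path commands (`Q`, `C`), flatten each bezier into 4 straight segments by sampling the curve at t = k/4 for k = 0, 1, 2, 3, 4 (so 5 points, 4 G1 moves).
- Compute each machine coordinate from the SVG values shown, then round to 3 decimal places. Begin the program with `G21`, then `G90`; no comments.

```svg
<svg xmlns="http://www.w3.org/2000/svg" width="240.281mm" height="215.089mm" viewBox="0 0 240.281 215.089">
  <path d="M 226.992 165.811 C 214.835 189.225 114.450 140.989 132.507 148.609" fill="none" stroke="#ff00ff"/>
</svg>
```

G21
G90
G0 X226.992 Y49.278
M3 S412
G1 X204.561 Y43.160 F3290
G1 X168.419 Y51.956 F3290
G1 X137.943 Y63.714 F3290
G1 X132.507 Y66.480 F3290
M5

Since the viewBox matches the mm dimensions, user units are millimetres directly. The only transform is the Y-flip y_m = 215.089 − y_svg.

Shape 1 is a cubic bezier drawn with `<path>`. Its stroke #ff00ff means engrave at S412, F3290. After flipping Y the toolpath is (226.992,49.278) → (204.561,43.160) → (168.419,51.956) → (137.943,63.714) → (132.507,66.480).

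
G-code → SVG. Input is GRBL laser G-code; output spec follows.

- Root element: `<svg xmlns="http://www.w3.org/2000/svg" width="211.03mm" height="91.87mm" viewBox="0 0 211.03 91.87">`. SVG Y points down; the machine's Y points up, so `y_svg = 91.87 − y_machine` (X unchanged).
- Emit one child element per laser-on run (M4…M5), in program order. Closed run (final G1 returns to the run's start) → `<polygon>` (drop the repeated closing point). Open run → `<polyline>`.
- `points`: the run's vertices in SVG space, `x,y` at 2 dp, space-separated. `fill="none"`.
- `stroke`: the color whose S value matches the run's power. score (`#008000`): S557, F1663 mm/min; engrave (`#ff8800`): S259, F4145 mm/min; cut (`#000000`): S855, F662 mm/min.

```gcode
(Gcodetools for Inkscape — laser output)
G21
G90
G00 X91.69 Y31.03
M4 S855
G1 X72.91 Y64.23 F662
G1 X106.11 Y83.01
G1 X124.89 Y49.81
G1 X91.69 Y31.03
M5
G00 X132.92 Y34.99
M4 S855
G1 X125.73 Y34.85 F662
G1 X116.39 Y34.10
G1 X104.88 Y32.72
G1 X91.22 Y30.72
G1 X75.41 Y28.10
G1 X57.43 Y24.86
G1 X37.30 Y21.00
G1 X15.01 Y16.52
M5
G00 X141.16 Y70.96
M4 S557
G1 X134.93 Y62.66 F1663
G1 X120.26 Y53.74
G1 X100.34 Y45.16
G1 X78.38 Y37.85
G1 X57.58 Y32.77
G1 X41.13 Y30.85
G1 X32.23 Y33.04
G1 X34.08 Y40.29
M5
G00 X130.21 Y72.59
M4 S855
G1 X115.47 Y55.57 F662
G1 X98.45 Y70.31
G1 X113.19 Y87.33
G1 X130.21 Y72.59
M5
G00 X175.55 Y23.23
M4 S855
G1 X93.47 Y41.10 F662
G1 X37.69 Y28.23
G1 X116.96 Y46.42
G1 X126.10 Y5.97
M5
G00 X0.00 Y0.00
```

Machine Y-up, SVG Y-down with viewBox height 91.87, so y_svg = 91.87 − y_machine; X carries over.

Run 1: power S855 maps to stroke `#000000` (cut). The run returns to its start, so emit a `<polygon>` with points (Y-flipped): 91.69,60.84 72.91,27.64 106.11,8.86 124.89,42.06.

Run 2: power S855 maps to stroke `#000000` (cut). The run is open, so emit a `<polyline>` with points (Y-flipped): 132.92,56.88 125.73,57.02 116.39,57.77 104.88,59.15 91.22,61.15 75.41,63.77 57.43,67.01 37.30,70.87 15.01,75.35.

Run 3: the run's S557 means `#008000` (score). The run is open, so emit a `<polyline>` with points (Y-flipped): 141.16,20.91 134.93,29.21 120.26,38.13 100.34,46.71 78.38,54.02 57.58,59.10 41.13,61.02 32.23,58.83 34.08,51.58.

Run 4: power S855 maps to stroke `#000000` (cut). The run returns to its start, so emit a `<polygon>` with points (Y-flipped): 130.21,19.28 115.47,36.30 98.45,21.56 113.19,4.54.

Run 5: power S855 maps to stroke `#000000` (cut). The run is open, so emit a `<polyline>` with points (Y-flipped): 175.55,68.64 93.47,50.77 37.69,63.64 116.96,45.45 126.10,85.90.

<svg xmlns="http://www.w3.org/2000/svg" width="211.03mm" height="91.87mm" viewBox="0 0 211.03 91.87">
  <polygon points="91.69,60.84 72.91,27.64 106.11,8.86 124.89,42.06" fill="none" stroke="#000000"/>
  <polyline points="132.92,56.88 125.73,57.02 116.39,57.77 104.88,59.15 91.22,61.15 75.41,63.77 57.43,67.01 37.30,70.87 15.01,75.35" fill="none" stroke="#000000"/>
  <polyline points="141.16,20.91 134.93,29.21 120.26,38.13 100.34,46.71 78.38,54.02 57.58,59.10 41.13,61.02 32.23,58.83 34.08,51.58" fill="none" stroke="#008000"/>
  <polygon points="130.21,19.28 115.47,36.30 98.45,21.56 113.19,4.54" fill="none" stroke="#000000"/>
  <polyline points="175.55,68.64 93.47,50.77 37.69,63.64 116.96,45.45 126.10,85.90" fill="none" stroke="#000000"/>
</svg>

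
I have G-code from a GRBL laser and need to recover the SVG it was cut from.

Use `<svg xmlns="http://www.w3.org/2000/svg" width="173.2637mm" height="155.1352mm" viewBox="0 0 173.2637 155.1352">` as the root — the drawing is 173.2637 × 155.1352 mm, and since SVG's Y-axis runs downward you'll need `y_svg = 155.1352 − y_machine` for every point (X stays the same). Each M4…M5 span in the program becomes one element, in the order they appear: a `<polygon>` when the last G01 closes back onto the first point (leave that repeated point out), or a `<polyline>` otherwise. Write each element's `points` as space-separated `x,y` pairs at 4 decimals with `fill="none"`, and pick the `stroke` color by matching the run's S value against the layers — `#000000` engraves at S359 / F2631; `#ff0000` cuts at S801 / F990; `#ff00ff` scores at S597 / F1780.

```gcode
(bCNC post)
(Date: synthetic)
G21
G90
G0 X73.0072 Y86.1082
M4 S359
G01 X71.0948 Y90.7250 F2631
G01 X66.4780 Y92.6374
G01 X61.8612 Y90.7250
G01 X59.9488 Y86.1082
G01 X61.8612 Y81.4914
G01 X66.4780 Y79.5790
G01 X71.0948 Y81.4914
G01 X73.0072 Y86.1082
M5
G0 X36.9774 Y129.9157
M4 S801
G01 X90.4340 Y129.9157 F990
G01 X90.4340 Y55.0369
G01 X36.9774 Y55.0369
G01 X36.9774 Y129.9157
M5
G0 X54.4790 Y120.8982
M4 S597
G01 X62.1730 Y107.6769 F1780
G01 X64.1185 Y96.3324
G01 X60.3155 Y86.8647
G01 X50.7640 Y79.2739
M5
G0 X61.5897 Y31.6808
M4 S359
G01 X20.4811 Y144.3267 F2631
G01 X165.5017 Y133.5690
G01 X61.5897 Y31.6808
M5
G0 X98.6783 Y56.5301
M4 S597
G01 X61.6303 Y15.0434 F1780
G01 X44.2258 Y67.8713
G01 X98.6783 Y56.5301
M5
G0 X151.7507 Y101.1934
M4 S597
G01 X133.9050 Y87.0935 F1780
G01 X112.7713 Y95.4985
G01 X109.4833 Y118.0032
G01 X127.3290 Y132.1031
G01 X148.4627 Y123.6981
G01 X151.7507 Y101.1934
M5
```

<svg xmlns="http://www.w3.org/2000/svg" width="173.2637mm" height="155.1352mm" viewBox="0 0 173.2637 155.1352">
  <polygon points="73.0072,69.0270 71.0948,64.4102 66.4780,62.4978 61.8612,64.4102 59.9488,69.0270 61.8612,73.6438 66.4780,75.5562 71.0948,73.6438" fill="none" stroke="#000000"/>
  <polygon points="36.9774,25.2195 90.4340,25.2195 90.4340,100.0983 36.9774,100.0983" fill="none" stroke="#ff0000"/>
  <polyline points="54.4790,34.2370 62.1730,47.4583 64.1185,58.8028 60.3155,68.2705 50.7640,75.8613" fill="none" stroke="#ff00ff"/>
  <polygon points="61.5897,123.4544 20.4811,10.8085 165.5017,21.5662" fill="none" stroke="#000000"/>
  <polygon points="98.6783,98.6051 61.6303,140.0918 44.2258,87.2639" fill="none" stroke="#ff00ff"/>
  <polygon points="151.7507,53.9418 133.9050,68.0417 112.7713,59.6367 109.4833,37.1320 127.3290,23.0321 148.4627,31.4371" fill="none" stroke="#ff00ff"/>
</svg>

Machine Y-up, SVG Y-down with viewBox height 155.1352, so y_svg = 155.1352 − y_machine; X carries over.

Run 1: the run's S359 means `#000000` (engrave). The run returns to its start, so emit a `<polygon>` with points (Y-flipped): 73.0072,69.0270 71.0948,64.4102 66.4780,62.4978 61.8612,64.4102 59.9488,69.0270 61.8612,73.6438 66.4780,75.5562 71.0948,73.6438.

Run 2: power S801 maps to stroke `#ff0000` (cut). The run returns to its start, so emit a `<polygon>` with points (Y-flipped): 36.9774,25.2195 90.4340,25.2195 90.4340,100.0983 36.9774,100.0983.

Run 3: S597 ⇒ score layer `#ff00ff`. The run is open, so emit a `<polyline>` with points (Y-flipped): 54.4790,34.2370 62.1730,47.4583 64.1185,58.8028 60.3155,68.2705 50.7640,75.8613.

Run 4: power S359 maps to stroke `#000000` (engrave). The run returns to its start, so emit a `<polygon>` with points (Y-flipped): 61.5897,123.4544 20.4811,10.8085 165.5017,21.5662.

Run 5: power S597 maps to stroke `#ff00ff` (score). The run returns to its start, so emit a `<polygon>` with points (Y-flipped): 98.6783,98.6051 61.6303,140.0918 44.2258,87.2639.

Run 6: power S597 maps to stroke `#ff00ff` (score). The run returns to its start, so emit a `<polygon>` with points (Y-flipped): 151.7507,53.9418 133.9050,68.0417 112.7713,59.6367 109.4833,37.1320 127.3290,23.0321 148.4627,31.4371.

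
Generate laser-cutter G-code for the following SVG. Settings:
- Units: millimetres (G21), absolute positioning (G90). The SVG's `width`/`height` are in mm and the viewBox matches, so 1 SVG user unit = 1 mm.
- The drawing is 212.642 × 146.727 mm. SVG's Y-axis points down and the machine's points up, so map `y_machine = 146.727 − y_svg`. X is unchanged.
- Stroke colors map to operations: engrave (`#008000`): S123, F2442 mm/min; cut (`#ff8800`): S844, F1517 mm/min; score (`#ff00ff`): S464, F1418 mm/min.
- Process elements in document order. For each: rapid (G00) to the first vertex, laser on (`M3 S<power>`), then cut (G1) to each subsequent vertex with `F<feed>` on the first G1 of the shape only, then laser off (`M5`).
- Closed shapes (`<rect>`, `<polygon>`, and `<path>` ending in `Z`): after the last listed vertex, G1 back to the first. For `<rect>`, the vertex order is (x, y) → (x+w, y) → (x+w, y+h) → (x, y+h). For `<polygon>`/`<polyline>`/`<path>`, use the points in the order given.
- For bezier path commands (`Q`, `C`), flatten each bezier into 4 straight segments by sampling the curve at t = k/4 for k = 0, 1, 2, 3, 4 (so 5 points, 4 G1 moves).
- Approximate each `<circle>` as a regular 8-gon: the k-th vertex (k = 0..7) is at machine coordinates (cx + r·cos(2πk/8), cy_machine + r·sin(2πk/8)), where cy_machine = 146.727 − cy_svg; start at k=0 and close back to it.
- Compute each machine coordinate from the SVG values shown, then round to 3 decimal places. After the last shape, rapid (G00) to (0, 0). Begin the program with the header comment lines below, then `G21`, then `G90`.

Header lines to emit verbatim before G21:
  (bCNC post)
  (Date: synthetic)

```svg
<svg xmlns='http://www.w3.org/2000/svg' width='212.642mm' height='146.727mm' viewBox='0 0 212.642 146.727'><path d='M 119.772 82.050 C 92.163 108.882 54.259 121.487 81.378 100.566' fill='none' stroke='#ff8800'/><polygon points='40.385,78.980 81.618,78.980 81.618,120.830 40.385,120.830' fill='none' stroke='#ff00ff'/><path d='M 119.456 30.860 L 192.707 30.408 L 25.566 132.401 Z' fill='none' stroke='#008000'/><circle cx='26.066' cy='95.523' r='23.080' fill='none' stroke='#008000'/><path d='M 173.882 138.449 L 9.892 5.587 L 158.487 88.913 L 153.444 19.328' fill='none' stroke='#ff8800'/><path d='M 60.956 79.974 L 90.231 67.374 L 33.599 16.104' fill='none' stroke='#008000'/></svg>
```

(bCNC post)
(Date: synthetic)
G21
G90
G00 X119.772 Y64.677
M3 S844
G1 X98.312 Y47.522 F1517
G1 X80.052 Y37.512
G1 X72.054 Y36.455
G1 X81.378 Y46.161
M5
G00 X40.385 Y67.747
M3 S464
G1 X81.618 Y67.747 F1418
G1 X81.618 Y25.897
G1 X40.385 Y25.897
G1 X40.385 Y67.747
M5
G00 X119.456 Y115.867
M3 S123
G1 X192.707 Y116.319 F2442
G1 X25.566 Y14.326
G1 X119.456 Y115.867
M5
G00 X49.146 Y51.204
M3 S123
G1 X42.386 Y67.524 F2442
G1 X26.066 Y74.284
G1 X9.746 Y67.524
G1 X2.986 Y51.204
G1 X9.746 Y34.884
G1 X26.066 Y28.124
G1 X42.386 Y34.884
G1 X49.146 Y51.204
M5
G00 X173.882 Y8.278
M3 S844
G1 X9.892 Y141.140 F1517
G1 X158.487 Y57.814
G1 X153.444 Y127.399
M5
G00 X60.956 Y66.753
M3 S123
G1 X90.231 Y79.353 F2442
G1 X33.599 Y130.623
M5
G00 X0.000 Y0.000

1 u = 1 mm; y_m = 146.727 − y.

[1] `<path>` cubic bezier, #ff8800→cut S844 F1517: (119.772,64.677) → (98.312,47.522) → (80.052,37.512) → (72.054,36.455) → (81.378,46.161)

[2] `<polygon>` rectangle, #ff00ff→score S464 F1418: (40.385,67.747) → (81.618,67.747) → (81.618,25.897) → (40.385,25.897) → (40.385,67.747) (closed)

[3] `<path>` closed polygon, #008000→engrave S123 F2442: (119.456,115.867) → (192.707,116.319) → (25.566,14.326) → (119.456,115.867) (closed)

[4] `<circle>` circle, #008000→engrave S123 F2442: (49.146,51.204) → (42.386,67.524) → (26.066,74.284) → (9.746,67.524) → (2.986,51.204) → (9.746,34.884) → (26.066,28.124) → (42.386,34.884) → (49.146,51.204) (closed)

[5] `<path>` open polyline, #ff8800→cut S844 F1517: (173.882,8.278) → (9.892,141.140) → (158.487,57.814) → (153.444,127.399)

[6] `<path>` open polyline, #008000→engrave S123 F2442: (60.956,66.753) → (90.231,79.353) → (33.599,130.623)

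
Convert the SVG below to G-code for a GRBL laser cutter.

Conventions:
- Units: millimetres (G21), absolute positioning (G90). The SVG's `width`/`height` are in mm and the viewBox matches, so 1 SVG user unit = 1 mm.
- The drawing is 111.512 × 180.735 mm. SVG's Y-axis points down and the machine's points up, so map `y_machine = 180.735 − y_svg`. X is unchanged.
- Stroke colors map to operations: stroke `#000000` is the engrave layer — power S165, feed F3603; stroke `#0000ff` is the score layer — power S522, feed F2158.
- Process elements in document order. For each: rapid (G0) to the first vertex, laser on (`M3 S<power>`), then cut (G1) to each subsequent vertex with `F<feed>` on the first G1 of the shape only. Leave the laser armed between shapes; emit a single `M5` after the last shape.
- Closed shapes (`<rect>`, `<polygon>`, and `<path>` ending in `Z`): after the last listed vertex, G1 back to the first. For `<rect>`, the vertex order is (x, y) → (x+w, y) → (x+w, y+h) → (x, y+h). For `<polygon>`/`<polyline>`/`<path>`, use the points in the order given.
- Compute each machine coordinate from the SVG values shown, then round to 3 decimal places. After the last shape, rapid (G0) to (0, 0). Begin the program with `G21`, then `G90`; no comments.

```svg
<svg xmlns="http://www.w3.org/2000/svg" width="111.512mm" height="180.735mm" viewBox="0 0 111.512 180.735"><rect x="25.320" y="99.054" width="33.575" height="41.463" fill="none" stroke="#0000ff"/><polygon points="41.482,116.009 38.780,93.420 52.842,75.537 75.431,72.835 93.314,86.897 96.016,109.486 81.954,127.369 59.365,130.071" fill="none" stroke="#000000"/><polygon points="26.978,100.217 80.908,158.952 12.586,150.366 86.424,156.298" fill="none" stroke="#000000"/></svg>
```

viewBox `0 0 111.512 180.735` with mm width/height → 1 unit = 1 mm. Flip: y_m = 180.735 − y_svg.

**Shape 1** — `<rect>` rectangle, stroke `#0000ff` → score (S522, F2158). Machine vertices: (25.320,81.681) → (58.895,81.681) → (58.895,40.218) → (25.320,40.218) → (25.320,81.681). Closed: final G1 returns to the first vertex.

**Shape 2** — `<polygon>` regular polygon, stroke `#000000` → engrave (S165, F3603). Machine vertices: (41.482,64.726) → (38.780,87.315) → (52.842,105.198) → (75.431,107.900) → (93.314,93.838) → (96.016,71.249) → (81.954,53.366) → (59.365,50.664) → (41.482,64.726). Closed: final G1 returns to the first vertex.

**Shape 3** — `<polygon>` closed polygon, stroke `#000000` → engrave (S165, F3603). Machine vertices: (26.978,80.518) → (80.908,21.783) → (12.586,30.369) → (86.424,24.437) → (26.978,80.518). Closed: final G1 returns to the first vertex.

G21
G90
G0 X25.320 Y81.681
M3 S522
G1 X58.895 Y81.681 F2158
G1 X58.895 Y40.218
G1 X25.320 Y40.218
G1 X25.320 Y81.681
G0 X41.482 Y64.726
M3 S165
G1 X38.780 Y87.315 F3603
G1 X52.842 Y105.198
G1 X75.431 Y107.900
G1 X93.314 Y93.838
G1 X96.016 Y71.249
G1 X81.954 Y53.366
G1 X59.365 Y50.664
G1 X41.482 Y64.726
G0 X26.978 Y80.518
M3 S165
G1 X80.908 Y21.783 F3603
G1 X12.586 Y30.369
G1 X86.424 Y24.437
G1 X26.978 Y80.518
M5
G0 X0.000 Y0.000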